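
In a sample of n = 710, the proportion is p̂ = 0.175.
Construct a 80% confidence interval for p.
(0.157, 0.193)

Proportion CI:
SE = √(p̂(1-p̂)/n) = √(0.175 · 0.825 / 710) = 0.01426

z* = 1.282
Margin = z* · SE = 1.282 · 0.01426 = 0.0183

CI: 0.175 ± 0.0183 = (0.157, 0.193)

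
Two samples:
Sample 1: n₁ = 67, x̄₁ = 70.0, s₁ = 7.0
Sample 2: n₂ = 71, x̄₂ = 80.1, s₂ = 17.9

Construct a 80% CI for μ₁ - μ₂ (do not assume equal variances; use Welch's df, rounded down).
(-13.06, -7.14)

Difference: x̄₁ - x̄₂ = -10.10
SE = √(s₁²/n₁ + s₂²/n₂) = √(7.0²/67 + 17.9²/71) = 2.2900
df = 91.97 → 91 (Welch–Satterthwaite, rounded down)
t* = 1.291

CI: -10.10 ± 1.291 · 2.2900 = -10.10 ± 2.96 = (-13.06, -7.14)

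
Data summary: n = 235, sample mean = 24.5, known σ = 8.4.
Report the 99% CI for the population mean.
(23.09, 25.91)

z-interval (σ known):
z* = 2.576 for 99% confidence

Margin of error = z* · σ/√n = 2.576 · 8.4/√235 = 1.41

CI: (24.5 - 1.41, 24.5 + 1.41) = (23.09, 25.91)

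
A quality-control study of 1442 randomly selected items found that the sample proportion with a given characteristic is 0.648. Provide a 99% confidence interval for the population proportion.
(0.616, 0.680)

Proportion CI:
SE = √(p̂(1-p̂)/n) = √(0.648 · 0.352 / 1442) = 0.01258

z* = 2.576
Margin = z* · SE = 2.576 · 0.01258 = 0.0324

CI: 0.648 ± 0.0324 = (0.616, 0.680)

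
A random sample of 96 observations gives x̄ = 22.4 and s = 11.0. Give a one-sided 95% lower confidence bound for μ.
μ ≥ 20.54

Lower bound (one-sided):
t* = 1.661 (one-sided for 95%)
Lower bound = x̄ - t* · s/√n = 22.4 - 1.661 · 11.0/√96 = 20.54

We are 95% confident that μ ≥ 20.54.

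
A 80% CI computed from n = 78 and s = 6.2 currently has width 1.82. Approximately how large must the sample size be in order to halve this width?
n ≈ 312

CI width ∝ 1/√n
To reduce width by factor 2, need √n to grow by 2 → need 2² = 4 times as many samples.

Current: n = 78, width = 1.82
New: n = 312, width ≈ 0.90

Width reduced by factor of 1.82/0.90 = 2.02.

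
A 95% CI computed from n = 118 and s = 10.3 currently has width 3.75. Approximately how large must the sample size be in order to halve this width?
n ≈ 472

CI width ∝ 1/√n
To reduce width by factor 2, need √n to grow by 2 → need 2² = 4 times as many samples.

Current: n = 118, width = 3.75
New: n = 472, width ≈ 1.86

Width reduced by factor of 3.75/1.86 = 2.02.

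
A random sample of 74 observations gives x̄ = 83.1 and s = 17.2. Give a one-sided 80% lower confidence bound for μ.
μ ≥ 81.41

Lower bound (one-sided):
t* = 0.847 (one-sided for 80%)
Lower bound = x̄ - t* · s/√n = 83.1 - 0.847 · 17.2/√74 = 81.41

We are 80% confident that μ ≥ 81.41.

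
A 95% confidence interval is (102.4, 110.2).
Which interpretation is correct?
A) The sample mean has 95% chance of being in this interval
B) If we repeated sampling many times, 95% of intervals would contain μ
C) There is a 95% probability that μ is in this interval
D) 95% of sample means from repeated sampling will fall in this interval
B

A) Wrong — x̄ is observed and sits in the interval by construction.
B) Correct — this is the frequentist long-run coverage interpretation.
C) Wrong — μ is fixed; the randomness lives in the interval, not in μ.
D) Wrong — coverage applies to intervals containing μ, not to future x̄ values.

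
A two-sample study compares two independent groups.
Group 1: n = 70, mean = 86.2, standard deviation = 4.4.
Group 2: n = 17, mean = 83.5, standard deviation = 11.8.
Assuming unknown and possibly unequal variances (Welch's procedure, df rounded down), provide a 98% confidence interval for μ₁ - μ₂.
(-4.77, 10.17)

Difference: x̄₁ - x̄₂ = 2.70
SE = √(s₁²/n₁ + s₂²/n₂) = √(4.4²/70 + 11.8²/17) = 2.9098
df = 17.09 → 17 (Welch–Satterthwaite, rounded down)
t* = 2.567

CI: 2.70 ± 2.567 · 2.9098 = 2.70 ± 7.47 = (-4.77, 10.17)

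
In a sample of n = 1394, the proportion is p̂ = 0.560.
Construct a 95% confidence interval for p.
(0.534, 0.586)

Proportion CI:
SE = √(p̂(1-p̂)/n) = √(0.560 · 0.440 / 1394) = 0.01330

z* = 1.960
Margin = z* · SE = 1.960 · 0.01330 = 0.0261

CI: 0.560 ± 0.0261 = (0.534, 0.586)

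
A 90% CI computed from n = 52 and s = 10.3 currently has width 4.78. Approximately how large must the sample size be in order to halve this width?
n ≈ 208

CI width ∝ 1/√n
To reduce width by factor 2, need √n to grow by 2 → need 2² = 4 times as many samples.

Current: n = 52, width = 4.78
New: n = 208, width ≈ 2.36

Width reduced by factor of 4.78/2.36 = 2.03.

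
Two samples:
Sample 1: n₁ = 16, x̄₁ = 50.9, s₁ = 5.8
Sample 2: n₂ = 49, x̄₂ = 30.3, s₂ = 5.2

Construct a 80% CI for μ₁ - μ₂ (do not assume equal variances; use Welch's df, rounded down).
(18.45, 22.75)

Difference: x̄₁ - x̄₂ = 20.60
SE = √(s₁²/n₁ + s₂²/n₂) = √(5.8²/16 + 5.2²/49) = 1.6292
df = 23.40 → 23 (Welch–Satterthwaite, rounded down)
t* = 1.319

CI: 20.60 ± 1.319 · 1.6292 = 20.60 ± 2.15 = (18.45, 22.75)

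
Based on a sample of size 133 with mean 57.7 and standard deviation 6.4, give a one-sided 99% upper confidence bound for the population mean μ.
μ ≤ 59.01

Upper bound (one-sided):
t* = 2.355 (one-sided for 99%)
Upper bound = x̄ + t* · s/√n = 57.7 + 2.355 · 6.4/√133 = 59.01

We are 99% confident that μ ≤ 59.01.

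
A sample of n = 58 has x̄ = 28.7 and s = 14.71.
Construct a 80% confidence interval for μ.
(26.19, 31.21)

t-interval (σ unknown):
df = n - 1 = 57
t* = 1.297 for 80% confidence

Margin of error = t* · s/√n = 1.297 · 14.71/√58 = 2.51

CI: (26.19, 31.21)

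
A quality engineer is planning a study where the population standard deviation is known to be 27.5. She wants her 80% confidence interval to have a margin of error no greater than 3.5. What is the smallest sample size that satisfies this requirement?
n ≥ 102

For margin E ≤ 3.5:
n ≥ (z* · σ / E)²
n ≥ (1.282 · 27.5 / 3.5)²
n ≥ 101.46

Minimum n = 102 (rounding up)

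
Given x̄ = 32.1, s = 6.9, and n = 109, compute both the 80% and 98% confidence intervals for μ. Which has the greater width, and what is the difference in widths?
98% CI is wider by 1.42

df = 108
80% CI: t* = 1.289, (31.25, 32.95), width = 2 · t* · s/√n = 1.70
98% CI: t* = 2.361, (30.54, 33.66), width = 2 · t* · s/√n = 3.12

The 98% CI is wider by 3.12 - 1.70 = 1.42.
Higher confidence requires a wider interval.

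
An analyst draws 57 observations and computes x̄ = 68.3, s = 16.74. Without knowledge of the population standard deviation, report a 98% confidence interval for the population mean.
(62.99, 73.61)

t-interval (σ unknown):
df = n - 1 = 56
t* = 2.395 for 98% confidence

Margin of error = t* · s/√n = 2.395 · 16.74/√57 = 5.31

CI: (62.99, 73.61)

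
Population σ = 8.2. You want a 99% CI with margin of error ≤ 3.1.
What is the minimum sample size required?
n ≥ 47

For margin E ≤ 3.1:
n ≥ (z* · σ / E)²
n ≥ (2.576 · 8.2 / 3.1)²
n ≥ 46.43

Minimum n = 47 (rounding up)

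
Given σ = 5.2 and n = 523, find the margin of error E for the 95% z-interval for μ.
Margin of error = 0.45

Margin of error = z* · σ/√n
= 1.960 · 5.2/√523
= 1.960 · 5.2/22.8692
= 0.45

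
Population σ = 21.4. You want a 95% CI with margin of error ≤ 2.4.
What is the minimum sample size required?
n ≥ 306

For margin E ≤ 2.4:
n ≥ (z* · σ / E)²
n ≥ (1.960 · 21.4 / 2.4)²
n ≥ 305.43

Minimum n = 306 (rounding up)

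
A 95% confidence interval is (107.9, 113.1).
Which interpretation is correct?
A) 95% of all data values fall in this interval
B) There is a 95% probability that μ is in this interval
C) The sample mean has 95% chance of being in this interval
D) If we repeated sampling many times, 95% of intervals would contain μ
D

A) Wrong — a CI is about the parameter μ, not individual data values.
B) Wrong — μ is fixed; the randomness lives in the interval, not in μ.
C) Wrong — x̄ is observed and sits in the interval by construction.
D) Correct — this is the frequentist long-run coverage interpretation.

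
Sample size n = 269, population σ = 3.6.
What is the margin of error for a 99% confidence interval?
Margin of error = 0.57

Margin of error = z* · σ/√n
= 2.576 · 3.6/√269
= 2.576 · 3.6/16.4012
= 0.57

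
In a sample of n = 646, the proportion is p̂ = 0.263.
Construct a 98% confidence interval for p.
(0.223, 0.303)

Proportion CI:
SE = √(p̂(1-p̂)/n) = √(0.263 · 0.737 / 646) = 0.01732

z* = 2.326
Margin = z* · SE = 2.326 · 0.01732 = 0.0403

CI: 0.263 ± 0.0403 = (0.223, 0.303)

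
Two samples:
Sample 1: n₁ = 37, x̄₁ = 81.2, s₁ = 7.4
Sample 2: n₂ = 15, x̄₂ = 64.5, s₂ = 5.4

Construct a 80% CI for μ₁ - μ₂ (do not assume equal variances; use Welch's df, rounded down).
(14.28, 19.12)

Difference: x̄₁ - x̄₂ = 16.70
SE = √(s₁²/n₁ + s₂²/n₂) = √(7.4²/37 + 5.4²/15) = 1.8504
df = 35.44 → 35 (Welch–Satterthwaite, rounded down)
t* = 1.306

CI: 16.70 ± 1.306 · 1.8504 = 16.70 ± 2.42 = (14.28, 19.12)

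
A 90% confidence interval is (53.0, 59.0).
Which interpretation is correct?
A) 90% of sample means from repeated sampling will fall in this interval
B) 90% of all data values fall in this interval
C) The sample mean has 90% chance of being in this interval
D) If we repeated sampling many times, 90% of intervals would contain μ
D

A) Wrong — coverage applies to intervals containing μ, not to future x̄ values.
B) Wrong — a CI is about the parameter μ, not individual data values.
C) Wrong — x̄ is observed and sits in the interval by construction.
D) Correct — this is the frequentist long-run coverage interpretation.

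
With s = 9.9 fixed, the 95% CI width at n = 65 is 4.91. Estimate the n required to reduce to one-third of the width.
n ≈ 585

CI width ∝ 1/√n
To reduce width by factor 3, need √n to grow by 3 → need 3² = 9 times as many samples.

Current: n = 65, width = 4.91
New: n = 585, width ≈ 1.61

Width reduced by factor of 4.91/1.61 = 3.05.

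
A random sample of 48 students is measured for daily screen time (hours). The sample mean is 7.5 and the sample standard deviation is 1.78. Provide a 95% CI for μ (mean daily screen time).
(6.98, 8.02)

t-interval (σ unknown):
df = n - 1 = 47
t* = 2.012 for 95% confidence

Margin of error = t* · s/√n = 2.012 · 1.78/√48 = 0.52

CI: (6.98, 8.02)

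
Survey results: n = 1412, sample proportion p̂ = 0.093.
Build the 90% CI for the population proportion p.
(0.080, 0.106)

Proportion CI:
SE = √(p̂(1-p̂)/n) = √(0.093 · 0.907 / 1412) = 0.00773

z* = 1.645
Margin = z* · SE = 1.645 · 0.00773 = 0.0127

CI: 0.093 ± 0.0127 = (0.080, 0.106)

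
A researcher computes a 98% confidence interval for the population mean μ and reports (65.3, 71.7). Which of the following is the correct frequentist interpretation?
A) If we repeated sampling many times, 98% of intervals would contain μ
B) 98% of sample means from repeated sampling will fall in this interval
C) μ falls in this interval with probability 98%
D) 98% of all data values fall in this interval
A

A) Correct — this is the frequentist long-run coverage interpretation.
B) Wrong — coverage applies to intervals containing μ, not to future x̄ values.
C) Wrong — μ is fixed; the randomness lives in the interval, not in μ.
D) Wrong — a CI is about the parameter μ, not individual data values.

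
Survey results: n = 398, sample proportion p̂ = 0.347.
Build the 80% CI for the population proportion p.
(0.316, 0.378)

Proportion CI:
SE = √(p̂(1-p̂)/n) = √(0.347 · 0.653 / 398) = 0.02386

z* = 1.282
Margin = z* · SE = 1.282 · 0.02386 = 0.0306

CI: 0.347 ± 0.0306 = (0.316, 0.378)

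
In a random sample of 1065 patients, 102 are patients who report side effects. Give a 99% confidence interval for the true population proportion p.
(0.073, 0.119)

Proportion CI:
p̂ = 102/1065 = 0.09577
SE = √(p̂(1-p̂)/n) = √(0.09577 · 0.90423 / 1065) = 0.00902

z* = 2.576
Margin = z* · SE = 2.576 · 0.00902 = 0.0232

CI: 0.09577 ± 0.0232 = (0.073, 0.119)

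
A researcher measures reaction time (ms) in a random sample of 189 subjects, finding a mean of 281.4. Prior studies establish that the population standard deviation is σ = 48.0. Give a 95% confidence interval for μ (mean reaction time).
(274.56, 288.24)

z-interval (σ known):
z* = 1.960 for 95% confidence

Margin of error = z* · σ/√n = 1.960 · 48.0/√189 = 6.84

CI: (281.4 - 6.84, 281.4 + 6.84) = (274.56, 288.24)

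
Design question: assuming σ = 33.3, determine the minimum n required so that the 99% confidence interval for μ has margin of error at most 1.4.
n ≥ 3755

For margin E ≤ 1.4:
n ≥ (z* · σ / E)²
n ≥ (2.576 · 33.3 / 1.4)²
n ≥ 3754.26

Minimum n = 3755 (rounding up)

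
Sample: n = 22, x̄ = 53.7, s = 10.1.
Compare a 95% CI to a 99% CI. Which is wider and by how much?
99% CI is wider by 3.23

df = 21
95% CI: t* = 2.080, (49.22, 58.18), width = 2 · t* · s/√n = 8.96
99% CI: t* = 2.831, (47.60, 59.80), width = 2 · t* · s/√n = 12.19

The 99% CI is wider by 12.19 - 8.96 = 3.23.
Higher confidence requires a wider interval.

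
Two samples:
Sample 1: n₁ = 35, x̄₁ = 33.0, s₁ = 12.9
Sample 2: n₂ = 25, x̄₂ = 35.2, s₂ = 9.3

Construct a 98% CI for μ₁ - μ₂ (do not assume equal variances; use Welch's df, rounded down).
(-9.06, 4.66)

Difference: x̄₁ - x̄₂ = -2.20
SE = √(s₁²/n₁ + s₂²/n₂) = √(12.9²/35 + 9.3²/25) = 2.8660
df = 57.99 → 57 (Welch–Satterthwaite, rounded down)
t* = 2.394

CI: -2.20 ± 2.394 · 2.8660 = -2.20 ± 6.86 = (-9.06, 4.66)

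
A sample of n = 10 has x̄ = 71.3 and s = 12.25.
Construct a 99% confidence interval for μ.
(58.71, 83.89)

t-interval (σ unknown):
df = n - 1 = 9
t* = 3.250 for 99% confidence

Margin of error = t* · s/√n = 3.250 · 12.25/√10 = 12.59

CI: (58.71, 83.89)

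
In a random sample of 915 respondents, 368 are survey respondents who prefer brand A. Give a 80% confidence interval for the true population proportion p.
(0.381, 0.423)

Proportion CI:
p̂ = 368/915 = 0.40219
SE = √(p̂(1-p̂)/n) = √(0.40219 · 0.59781 / 915) = 0.01621

z* = 1.282
Margin = z* · SE = 1.282 · 0.01621 = 0.0208

CI: 0.40219 ± 0.0208 = (0.381, 0.423)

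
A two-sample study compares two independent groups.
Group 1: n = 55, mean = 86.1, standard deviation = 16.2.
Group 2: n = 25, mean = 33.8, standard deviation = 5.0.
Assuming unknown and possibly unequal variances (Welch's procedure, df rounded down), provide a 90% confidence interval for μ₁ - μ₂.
(48.30, 56.30)

Difference: x̄₁ - x̄₂ = 52.30
SE = √(s₁²/n₁ + s₂²/n₂) = √(16.2²/55 + 5.0²/25) = 2.4024
df = 71.90 → 71 (Welch–Satterthwaite, rounded down)
t* = 1.667

CI: 52.30 ± 1.667 · 2.4024 = 52.30 ± 4.00 = (48.30, 56.30)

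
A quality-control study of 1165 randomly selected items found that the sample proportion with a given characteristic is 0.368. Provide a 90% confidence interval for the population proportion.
(0.345, 0.391)

Proportion CI:
SE = √(p̂(1-p̂)/n) = √(0.368 · 0.632 / 1165) = 0.01413

z* = 1.645
Margin = z* · SE = 1.645 · 0.01413 = 0.0232

CI: 0.368 ± 0.0232 = (0.345, 0.391)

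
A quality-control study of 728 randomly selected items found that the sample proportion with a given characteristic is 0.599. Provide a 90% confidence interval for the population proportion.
(0.569, 0.629)

Proportion CI:
SE = √(p̂(1-p̂)/n) = √(0.599 · 0.401 / 728) = 0.01816

z* = 1.645
Margin = z* · SE = 1.645 · 0.01816 = 0.0299

CI: 0.599 ± 0.0299 = (0.569, 0.629)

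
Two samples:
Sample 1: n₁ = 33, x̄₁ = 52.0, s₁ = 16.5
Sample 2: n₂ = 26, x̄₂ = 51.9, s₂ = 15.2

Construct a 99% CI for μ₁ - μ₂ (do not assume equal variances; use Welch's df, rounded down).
(-10.94, 11.14)

Difference: x̄₁ - x̄₂ = 0.10
SE = √(s₁²/n₁ + s₂²/n₂) = √(16.5²/33 + 15.2²/26) = 4.1396
df = 55.56 → 55 (Welch–Satterthwaite, rounded down)
t* = 2.668

CI: 0.10 ± 2.668 · 4.1396 = 0.10 ± 11.04 = (-10.94, 11.14)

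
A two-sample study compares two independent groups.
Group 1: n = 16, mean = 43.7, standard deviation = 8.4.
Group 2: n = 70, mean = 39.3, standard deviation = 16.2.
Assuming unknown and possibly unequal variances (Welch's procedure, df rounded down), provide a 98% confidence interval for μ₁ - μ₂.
(-2.50, 11.30)

Difference: x̄₁ - x̄₂ = 4.40
SE = √(s₁²/n₁ + s₂²/n₂) = √(8.4²/16 + 16.2²/70) = 2.8564
df = 44.37 → 44 (Welch–Satterthwaite, rounded down)
t* = 2.414

CI: 4.40 ± 2.414 · 2.8564 = 4.40 ± 6.90 = (-2.50, 11.30)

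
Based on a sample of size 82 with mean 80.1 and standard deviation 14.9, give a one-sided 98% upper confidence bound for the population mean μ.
μ ≤ 83.53

Upper bound (one-sided):
t* = 2.087 (one-sided for 98%)
Upper bound = x̄ + t* · s/√n = 80.1 + 2.087 · 14.9/√82 = 83.53

We are 98% confident that μ ≤ 83.53.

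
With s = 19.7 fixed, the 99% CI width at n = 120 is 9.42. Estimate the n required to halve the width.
n ≈ 480

CI width ∝ 1/√n
To reduce width by factor 2, need √n to grow by 2 → need 2² = 4 times as many samples.

Current: n = 120, width = 9.42
New: n = 480, width ≈ 4.65

Width reduced by factor of 9.42/4.65 = 2.03.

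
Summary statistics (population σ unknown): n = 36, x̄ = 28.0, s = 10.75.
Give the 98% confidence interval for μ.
(23.63, 32.37)

t-interval (σ unknown):
df = n - 1 = 35
t* = 2.438 for 98% confidence

Margin of error = t* · s/√n = 2.438 · 10.75/√36 = 4.37

CI: (23.63, 32.37)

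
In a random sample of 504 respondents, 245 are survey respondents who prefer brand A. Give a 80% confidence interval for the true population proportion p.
(0.458, 0.515)

Proportion CI:
p̂ = 245/504 = 0.48611
SE = √(p̂(1-p̂)/n) = √(0.48611 · 0.51389 / 504) = 0.02226

z* = 1.282
Margin = z* · SE = 1.282 · 0.02226 = 0.0285

CI: 0.48611 ± 0.0285 = (0.458, 0.515)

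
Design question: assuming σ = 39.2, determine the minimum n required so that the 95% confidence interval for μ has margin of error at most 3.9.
n ≥ 389

For margin E ≤ 3.9:
n ≥ (z* · σ / E)²
n ≥ (1.960 · 39.2 / 3.9)²
n ≥ 388.11

Minimum n = 389 (rounding up)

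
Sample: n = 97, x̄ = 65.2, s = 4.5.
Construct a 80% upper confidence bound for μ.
μ ≤ 65.59

Upper bound (one-sided):
t* = 0.845 (one-sided for 80%)
Upper bound = x̄ + t* · s/√n = 65.2 + 0.845 · 4.5/√97 = 65.59

We are 80% confident that μ ≤ 65.59.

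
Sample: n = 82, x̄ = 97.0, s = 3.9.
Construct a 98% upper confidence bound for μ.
μ ≤ 97.90

Upper bound (one-sided):
t* = 2.087 (one-sided for 98%)
Upper bound = x̄ + t* · s/√n = 97.0 + 2.087 · 3.9/√82 = 97.90

We are 98% confident that μ ≤ 97.90.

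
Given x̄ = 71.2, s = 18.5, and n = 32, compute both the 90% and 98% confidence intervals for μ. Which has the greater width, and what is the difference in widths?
98% CI is wider by 4.95

df = 31
90% CI: t* = 1.696, (65.65, 76.75), width = 2 · t* · s/√n = 11.09
98% CI: t* = 2.453, (63.18, 79.22), width = 2 · t* · s/√n = 16.04

The 98% CI is wider by 16.04 - 11.09 = 4.95.
Higher confidence requires a wider interval.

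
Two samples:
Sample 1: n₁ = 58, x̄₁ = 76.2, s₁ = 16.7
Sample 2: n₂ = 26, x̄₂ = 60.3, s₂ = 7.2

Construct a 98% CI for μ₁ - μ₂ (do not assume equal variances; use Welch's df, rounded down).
(9.71, 22.09)

Difference: x̄₁ - x̄₂ = 15.90
SE = √(s₁²/n₁ + s₂²/n₂) = √(16.7²/58 + 7.2²/26) = 2.6081
df = 81.95 → 81 (Welch–Satterthwaite, rounded down)
t* = 2.373

CI: 15.90 ± 2.373 · 2.6081 = 15.90 ± 6.19 = (9.71, 22.09)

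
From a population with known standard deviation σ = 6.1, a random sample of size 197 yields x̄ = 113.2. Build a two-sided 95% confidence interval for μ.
(112.35, 114.05)

z-interval (σ known):
z* = 1.960 for 95% confidence

Margin of error = z* · σ/√n = 1.960 · 6.1/√197 = 0.85

CI: (113.2 - 0.85, 113.2 + 0.85) = (112.35, 114.05)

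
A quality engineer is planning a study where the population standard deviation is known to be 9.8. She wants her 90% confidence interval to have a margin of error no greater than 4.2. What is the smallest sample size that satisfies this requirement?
n ≥ 15

For margin E ≤ 4.2:
n ≥ (z* · σ / E)²
n ≥ (1.645 · 9.8 / 4.2)²
n ≥ 14.73

Minimum n = 15 (rounding up)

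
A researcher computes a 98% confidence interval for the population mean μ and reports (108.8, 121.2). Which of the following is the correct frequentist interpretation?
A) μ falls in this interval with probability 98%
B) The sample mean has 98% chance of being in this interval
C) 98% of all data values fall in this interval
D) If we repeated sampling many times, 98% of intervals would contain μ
D

A) Wrong — μ is fixed; the randomness lives in the interval, not in μ.
B) Wrong — x̄ is observed and sits in the interval by construction.
C) Wrong — a CI is about the parameter μ, not individual data values.
D) Correct — this is the frequentist long-run coverage interpretation.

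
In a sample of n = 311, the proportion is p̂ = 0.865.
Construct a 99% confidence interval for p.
(0.815, 0.915)

Proportion CI:
SE = √(p̂(1-p̂)/n) = √(0.865 · 0.135 / 311) = 0.01938

z* = 2.576
Margin = z* · SE = 2.576 · 0.01938 = 0.0499

CI: 0.865 ± 0.0499 = (0.815, 0.915)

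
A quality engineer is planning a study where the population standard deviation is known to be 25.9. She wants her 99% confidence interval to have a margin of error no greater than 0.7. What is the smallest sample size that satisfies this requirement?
n ≥ 9085

For margin E ≤ 0.7:
n ≥ (z* · σ / E)²
n ≥ (2.576 · 25.9 / 0.7)²
n ≥ 9084.38

Minimum n = 9085 (rounding up)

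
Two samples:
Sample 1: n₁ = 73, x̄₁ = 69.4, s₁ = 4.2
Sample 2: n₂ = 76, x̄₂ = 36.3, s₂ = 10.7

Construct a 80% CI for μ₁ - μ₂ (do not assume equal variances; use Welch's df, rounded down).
(31.39, 34.81)

Difference: x̄₁ - x̄₂ = 33.10
SE = √(s₁²/n₁ + s₂²/n₂) = √(4.2²/73 + 10.7²/76) = 1.3222
df = 98.35 → 98 (Welch–Satterthwaite, rounded down)
t* = 1.290

CI: 33.10 ± 1.290 · 1.3222 = 33.10 ± 1.71 = (31.39, 34.81)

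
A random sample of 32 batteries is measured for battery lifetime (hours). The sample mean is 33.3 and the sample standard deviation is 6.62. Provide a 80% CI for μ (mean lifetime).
(31.77, 34.83)

t-interval (σ unknown):
df = n - 1 = 31
t* = 1.309 for 80% confidence

Margin of error = t* · s/√n = 1.309 · 6.62/√32 = 1.53

CI: (31.77, 34.83)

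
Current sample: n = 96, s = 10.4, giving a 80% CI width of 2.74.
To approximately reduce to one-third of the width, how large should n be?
n ≈ 864

CI width ∝ 1/√n
To reduce width by factor 3, need √n to grow by 3 → need 3² = 9 times as many samples.

Current: n = 96, width = 2.74
New: n = 864, width ≈ 0.91

Width reduced by factor of 2.74/0.91 = 3.01.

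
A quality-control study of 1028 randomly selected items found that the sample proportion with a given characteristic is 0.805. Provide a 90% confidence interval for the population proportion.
(0.785, 0.825)

Proportion CI:
SE = √(p̂(1-p̂)/n) = √(0.805 · 0.195 / 1028) = 0.01236

z* = 1.645
Margin = z* · SE = 1.645 · 0.01236 = 0.0203

CI: 0.805 ± 0.0203 = (0.785, 0.825)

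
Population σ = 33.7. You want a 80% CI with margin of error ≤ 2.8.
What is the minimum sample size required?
n ≥ 239

For margin E ≤ 2.8:
n ≥ (z* · σ / E)²
n ≥ (1.282 · 33.7 / 2.8)²
n ≥ 238.08

Minimum n = 239 (rounding up)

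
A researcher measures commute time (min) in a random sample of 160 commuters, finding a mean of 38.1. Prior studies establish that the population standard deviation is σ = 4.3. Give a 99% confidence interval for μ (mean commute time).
(37.22, 38.98)

z-interval (σ known):
z* = 2.576 for 99% confidence

Margin of error = z* · σ/√n = 2.576 · 4.3/√160 = 0.88

CI: (38.1 - 0.88, 38.1 + 0.88) = (37.22, 38.98)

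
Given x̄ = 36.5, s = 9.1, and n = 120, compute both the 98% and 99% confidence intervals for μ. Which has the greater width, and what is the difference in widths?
99% CI is wider by 0.43

df = 119
98% CI: t* = 2.358, (34.54, 38.46), width = 2 · t* · s/√n = 3.92
99% CI: t* = 2.618, (34.33, 38.67), width = 2 · t* · s/√n = 4.35

The 99% CI is wider by 4.35 - 3.92 = 0.43.
Higher confidence requires a wider interval.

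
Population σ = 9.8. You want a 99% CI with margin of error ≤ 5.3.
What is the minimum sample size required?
n ≥ 23

For margin E ≤ 5.3:
n ≥ (z* · σ / E)²
n ≥ (2.576 · 9.8 / 5.3)²
n ≥ 22.69

Minimum n = 23 (rounding up)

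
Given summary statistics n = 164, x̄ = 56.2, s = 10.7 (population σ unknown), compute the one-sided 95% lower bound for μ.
μ ≥ 54.82

Lower bound (one-sided):
t* = 1.654 (one-sided for 95%)
Lower bound = x̄ - t* · s/√n = 56.2 - 1.654 · 10.7/√164 = 54.82

We are 95% confident that μ ≥ 54.82.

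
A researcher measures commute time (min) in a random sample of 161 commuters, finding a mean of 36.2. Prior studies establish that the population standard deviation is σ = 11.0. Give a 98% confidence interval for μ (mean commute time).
(34.18, 38.22)

z-interval (σ known):
z* = 2.326 for 98% confidence

Margin of error = z* · σ/√n = 2.326 · 11.0/√161 = 2.02

CI: (36.2 - 2.02, 36.2 + 2.02) = (34.18, 38.22)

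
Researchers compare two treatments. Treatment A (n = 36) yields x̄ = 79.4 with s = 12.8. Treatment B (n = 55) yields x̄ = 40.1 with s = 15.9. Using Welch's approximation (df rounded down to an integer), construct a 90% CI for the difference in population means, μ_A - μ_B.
(34.27, 44.33)

Difference: x̄₁ - x̄₂ = 39.30
SE = √(s₁²/n₁ + s₂²/n₂) = √(12.8²/36 + 15.9²/55) = 3.0245
df = 85.12 → 85 (Welch–Satterthwaite, rounded down)
t* = 1.663

CI: 39.30 ± 1.663 · 3.0245 = 39.30 ± 5.03 = (34.27, 44.33)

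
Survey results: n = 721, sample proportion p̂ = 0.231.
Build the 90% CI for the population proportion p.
(0.205, 0.257)

Proportion CI:
SE = √(p̂(1-p̂)/n) = √(0.231 · 0.769 / 721) = 0.01570

z* = 1.645
Margin = z* · SE = 1.645 · 0.01570 = 0.0258

CI: 0.231 ± 0.0258 = (0.205, 0.257)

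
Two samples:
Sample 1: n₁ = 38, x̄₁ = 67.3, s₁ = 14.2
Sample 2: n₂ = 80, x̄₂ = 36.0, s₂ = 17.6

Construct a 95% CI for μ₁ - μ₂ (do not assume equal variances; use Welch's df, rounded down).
(25.28, 37.32)

Difference: x̄₁ - x̄₂ = 31.30
SE = √(s₁²/n₁ + s₂²/n₂) = √(14.2²/38 + 17.6²/80) = 3.0296
df = 88.60 → 88 (Welch–Satterthwaite, rounded down)
t* = 1.987

CI: 31.30 ± 1.987 · 3.0296 = 31.30 ± 6.02 = (25.28, 37.32)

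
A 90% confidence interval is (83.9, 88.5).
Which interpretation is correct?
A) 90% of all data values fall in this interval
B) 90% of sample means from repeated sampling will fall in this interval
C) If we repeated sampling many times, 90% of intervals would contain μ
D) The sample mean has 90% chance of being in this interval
C

A) Wrong — a CI is about the parameter μ, not individual data values.
B) Wrong — coverage applies to intervals containing μ, not to future x̄ values.
C) Correct — this is the frequentist long-run coverage interpretation.
D) Wrong — x̄ is observed and sits in the interval by construction.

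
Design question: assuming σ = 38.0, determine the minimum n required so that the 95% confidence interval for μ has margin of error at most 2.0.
n ≥ 1387

For margin E ≤ 2.0:
n ≥ (z* · σ / E)²
n ≥ (1.960 · 38.0 / 2.0)²
n ≥ 1386.82

Minimum n = 1387 (rounding up)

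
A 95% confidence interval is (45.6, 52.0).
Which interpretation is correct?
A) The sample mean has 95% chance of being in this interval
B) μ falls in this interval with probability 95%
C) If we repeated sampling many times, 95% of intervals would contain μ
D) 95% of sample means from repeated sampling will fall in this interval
C

A) Wrong — x̄ is observed and sits in the interval by construction.
B) Wrong — μ is fixed; the randomness lives in the interval, not in μ.
C) Correct — this is the frequentist long-run coverage interpretation.
D) Wrong — coverage applies to intervals containing μ, not to future x̄ values.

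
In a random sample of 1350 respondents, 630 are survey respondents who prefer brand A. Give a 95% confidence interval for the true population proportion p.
(0.440, 0.493)

Proportion CI:
p̂ = 630/1350 = 0.46667
SE = √(p̂(1-p̂)/n) = √(0.46667 · 0.53333 / 1350) = 0.01358

z* = 1.960
Margin = z* · SE = 1.960 · 0.01358 = 0.0266

CI: 0.46667 ± 0.0266 = (0.440, 0.493)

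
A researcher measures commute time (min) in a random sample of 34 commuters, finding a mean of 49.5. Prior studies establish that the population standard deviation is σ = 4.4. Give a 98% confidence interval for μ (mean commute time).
(47.74, 51.26)

z-interval (σ known):
z* = 2.326 for 98% confidence

Margin of error = z* · σ/√n = 2.326 · 4.4/√34 = 1.76

CI: (49.5 - 1.76, 49.5 + 1.76) = (47.74, 51.26)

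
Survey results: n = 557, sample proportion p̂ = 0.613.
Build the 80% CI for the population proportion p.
(0.587, 0.639)

Proportion CI:
SE = √(p̂(1-p̂)/n) = √(0.613 · 0.387 / 557) = 0.02064

z* = 1.282
Margin = z* · SE = 1.282 · 0.02064 = 0.0265

CI: 0.613 ± 0.0265 = (0.587, 0.639)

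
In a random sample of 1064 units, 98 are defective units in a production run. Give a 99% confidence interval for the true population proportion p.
(0.069, 0.115)

Proportion CI:
p̂ = 98/1064 = 0.09211
SE = √(p̂(1-p̂)/n) = √(0.09211 · 0.90789 / 1064) = 0.00887

z* = 2.576
Margin = z* · SE = 2.576 · 0.00887 = 0.0228

CI: 0.09211 ± 0.0228 = (0.069, 0.115)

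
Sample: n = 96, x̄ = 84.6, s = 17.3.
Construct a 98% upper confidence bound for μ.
μ ≤ 88.28

Upper bound (one-sided):
t* = 2.082 (one-sided for 98%)
Upper bound = x̄ + t* · s/√n = 84.6 + 2.082 · 17.3/√96 = 88.28

We are 98% confident that μ ≤ 88.28.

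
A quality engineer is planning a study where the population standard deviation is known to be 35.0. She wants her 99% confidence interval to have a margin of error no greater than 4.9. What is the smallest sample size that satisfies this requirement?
n ≥ 339

For margin E ≤ 4.9:
n ≥ (z* · σ / E)²
n ≥ (2.576 · 35.0 / 4.9)²
n ≥ 338.56

Minimum n = 339 (rounding up)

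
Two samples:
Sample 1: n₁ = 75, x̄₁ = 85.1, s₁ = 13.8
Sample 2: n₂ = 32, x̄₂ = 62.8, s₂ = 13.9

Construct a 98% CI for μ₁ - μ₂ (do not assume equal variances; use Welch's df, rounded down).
(15.29, 29.31)

Difference: x̄₁ - x̄₂ = 22.30
SE = √(s₁²/n₁ + s₂²/n₂) = √(13.8²/75 + 13.9²/32) = 2.9287
df = 58.24 → 58 (Welch–Satterthwaite, rounded down)
t* = 2.392

CI: 22.30 ± 2.392 · 2.9287 = 22.30 ± 7.01 = (15.29, 29.31)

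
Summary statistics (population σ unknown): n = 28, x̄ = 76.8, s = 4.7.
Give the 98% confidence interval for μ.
(74.60, 79.00)

t-interval (σ unknown):
df = n - 1 = 27
t* = 2.473 for 98% confidence

Margin of error = t* · s/√n = 2.473 · 4.7/√28 = 2.20

CI: (74.60, 79.00)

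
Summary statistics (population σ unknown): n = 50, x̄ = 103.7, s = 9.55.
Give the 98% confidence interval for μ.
(100.45, 106.95)

t-interval (σ unknown):
df = n - 1 = 49
t* = 2.405 for 98% confidence

Margin of error = t* · s/√n = 2.405 · 9.55/√50 = 3.25

CI: (100.45, 106.95)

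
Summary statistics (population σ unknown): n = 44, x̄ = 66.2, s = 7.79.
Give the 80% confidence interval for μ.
(64.67, 67.73)

t-interval (σ unknown):
df = n - 1 = 43
t* = 1.302 for 80% confidence

Margin of error = t* · s/√n = 1.302 · 7.79/√44 = 1.53

CI: (64.67, 67.73)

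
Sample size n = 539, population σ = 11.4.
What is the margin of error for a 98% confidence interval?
Margin of error = 1.14

Margin of error = z* · σ/√n
= 2.326 · 11.4/√539
= 2.326 · 11.4/23.2164
= 1.14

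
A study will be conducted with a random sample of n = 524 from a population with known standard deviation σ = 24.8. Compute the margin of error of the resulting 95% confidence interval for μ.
Margin of error = 2.12

Margin of error = z* · σ/√n
= 1.960 · 24.8/√524
= 1.960 · 24.8/22.8910
= 2.12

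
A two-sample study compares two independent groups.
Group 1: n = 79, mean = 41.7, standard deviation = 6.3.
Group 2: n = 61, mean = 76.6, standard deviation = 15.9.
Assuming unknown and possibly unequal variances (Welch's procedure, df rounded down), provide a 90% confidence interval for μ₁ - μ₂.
(-38.49, -31.31)

Difference: x̄₁ - x̄₂ = -34.90
SE = √(s₁²/n₁ + s₂²/n₂) = √(6.3²/79 + 15.9²/61) = 2.1557
df = 74.59 → 74 (Welch–Satterthwaite, rounded down)
t* = 1.666

CI: -34.90 ± 1.666 · 2.1557 = -34.90 ± 3.59 = (-38.49, -31.31)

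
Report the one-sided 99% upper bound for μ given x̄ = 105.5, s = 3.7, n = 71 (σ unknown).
μ ≤ 106.55

Upper bound (one-sided):
t* = 2.381 (one-sided for 99%)
Upper bound = x̄ + t* · s/√n = 105.5 + 2.381 · 3.7/√71 = 106.55

We are 99% confident that μ ≤ 106.55.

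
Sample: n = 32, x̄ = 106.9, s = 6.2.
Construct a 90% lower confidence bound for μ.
μ ≥ 105.47

Lower bound (one-sided):
t* = 1.309 (one-sided for 90%)
Lower bound = x̄ - t* · s/√n = 106.9 - 1.309 · 6.2/√32 = 105.47

We are 90% confident that μ ≥ 105.47.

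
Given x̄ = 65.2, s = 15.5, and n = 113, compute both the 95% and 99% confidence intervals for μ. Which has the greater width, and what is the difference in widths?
99% CI is wider by 1.86

df = 112
95% CI: t* = 1.981, (62.31, 68.09), width = 2 · t* · s/√n = 5.78
99% CI: t* = 2.620, (61.38, 69.02), width = 2 · t* · s/√n = 7.64

The 99% CI is wider by 7.64 - 5.78 = 1.86.
Higher confidence requires a wider interval.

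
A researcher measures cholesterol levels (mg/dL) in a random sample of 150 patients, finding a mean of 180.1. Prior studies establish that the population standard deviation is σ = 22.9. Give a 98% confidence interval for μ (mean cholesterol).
(175.75, 184.45)

z-interval (σ known):
z* = 2.326 for 98% confidence

Margin of error = z* · σ/√n = 2.326 · 22.9/√150 = 4.35

CI: (180.1 - 4.35, 180.1 + 4.35) = (175.75, 184.45)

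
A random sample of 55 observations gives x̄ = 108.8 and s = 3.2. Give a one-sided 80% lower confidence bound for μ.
μ ≥ 108.43

Lower bound (one-sided):
t* = 0.848 (one-sided for 80%)
Lower bound = x̄ - t* · s/√n = 108.8 - 0.848 · 3.2/√55 = 108.43

We are 80% confident that μ ≥ 108.43.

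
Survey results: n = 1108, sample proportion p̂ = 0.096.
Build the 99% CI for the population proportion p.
(0.073, 0.119)

Proportion CI:
SE = √(p̂(1-p̂)/n) = √(0.096 · 0.904 / 1108) = 0.00885

z* = 2.576
Margin = z* · SE = 2.576 · 0.00885 = 0.0228

CI: 0.096 ± 0.0228 = (0.073, 0.119)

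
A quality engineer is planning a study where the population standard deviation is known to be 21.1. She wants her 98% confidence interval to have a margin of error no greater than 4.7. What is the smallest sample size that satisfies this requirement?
n ≥ 110

For margin E ≤ 4.7:
n ≥ (z* · σ / E)²
n ≥ (2.326 · 21.1 / 4.7)²
n ≥ 109.04

Minimum n = 110 (rounding up)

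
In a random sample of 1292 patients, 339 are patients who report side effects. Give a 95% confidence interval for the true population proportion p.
(0.238, 0.286)

Proportion CI:
p̂ = 339/1292 = 0.26238
SE = √(p̂(1-p̂)/n) = √(0.26238 · 0.73762 / 1292) = 0.01224

z* = 1.960
Margin = z* · SE = 1.960 · 0.01224 = 0.0240

CI: 0.26238 ± 0.0240 = (0.238, 0.286)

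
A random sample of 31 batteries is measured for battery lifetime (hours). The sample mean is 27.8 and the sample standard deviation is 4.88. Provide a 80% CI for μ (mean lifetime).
(26.65, 28.95)

t-interval (σ unknown):
df = n - 1 = 30
t* = 1.310 for 80% confidence

Margin of error = t* · s/√n = 1.310 · 4.88/√31 = 1.15

CI: (26.65, 28.95)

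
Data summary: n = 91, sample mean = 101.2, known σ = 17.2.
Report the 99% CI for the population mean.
(96.56, 105.84)

z-interval (σ known):
z* = 2.576 for 99% confidence

Margin of error = z* · σ/√n = 2.576 · 17.2/√91 = 4.64

CI: (101.2 - 4.64, 101.2 + 4.64) = (96.56, 105.84)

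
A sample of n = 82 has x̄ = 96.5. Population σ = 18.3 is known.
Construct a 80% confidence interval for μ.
(93.91, 99.09)

z-interval (σ known):
z* = 1.282 for 80% confidence

Margin of error = z* · σ/√n = 1.282 · 18.3/√82 = 2.59

CI: (96.5 - 2.59, 96.5 + 2.59) = (93.91, 99.09)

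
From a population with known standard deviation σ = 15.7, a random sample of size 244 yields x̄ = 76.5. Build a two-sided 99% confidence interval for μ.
(73.91, 79.09)

z-interval (σ known):
z* = 2.576 for 99% confidence

Margin of error = z* · σ/√n = 2.576 · 15.7/√244 = 2.59

CI: (76.5 - 2.59, 76.5 + 2.59) = (73.91, 79.09)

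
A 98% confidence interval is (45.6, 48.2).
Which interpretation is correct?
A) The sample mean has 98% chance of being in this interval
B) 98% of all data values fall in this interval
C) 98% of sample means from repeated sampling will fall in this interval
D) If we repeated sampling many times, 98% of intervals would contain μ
D

A) Wrong — x̄ is observed and sits in the interval by construction.
B) Wrong — a CI is about the parameter μ, not individual data values.
C) Wrong — coverage applies to intervals containing μ, not to future x̄ values.
D) Correct — this is the frequentist long-run coverage interpretation.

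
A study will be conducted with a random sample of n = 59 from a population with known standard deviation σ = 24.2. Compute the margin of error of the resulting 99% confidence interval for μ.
Margin of error = 8.12

Margin of error = z* · σ/√n
= 2.576 · 24.2/√59
= 2.576 · 24.2/7.6811
= 8.12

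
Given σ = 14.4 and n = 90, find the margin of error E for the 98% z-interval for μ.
Margin of error = 3.53

Margin of error = z* · σ/√n
= 2.326 · 14.4/√90
= 2.326 · 14.4/9.4868
= 3.53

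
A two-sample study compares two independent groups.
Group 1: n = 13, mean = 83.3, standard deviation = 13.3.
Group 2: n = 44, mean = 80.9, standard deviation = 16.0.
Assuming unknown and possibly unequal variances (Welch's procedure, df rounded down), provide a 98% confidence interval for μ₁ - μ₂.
(-8.62, 13.42)

Difference: x̄₁ - x̄₂ = 2.40
SE = √(s₁²/n₁ + s₂²/n₂) = √(13.3²/13 + 16.0²/44) = 4.4074
df = 23.27 → 23 (Welch–Satterthwaite, rounded down)
t* = 2.500

CI: 2.40 ± 2.500 · 4.4074 = 2.40 ± 11.02 = (-8.62, 13.42)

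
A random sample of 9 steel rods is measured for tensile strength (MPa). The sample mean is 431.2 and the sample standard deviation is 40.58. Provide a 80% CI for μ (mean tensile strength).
(412.30, 450.10)

t-interval (σ unknown):
df = n - 1 = 8
t* = 1.397 for 80% confidence

Margin of error = t* · s/√n = 1.397 · 40.58/√9 = 18.90

CI: (412.30, 450.10)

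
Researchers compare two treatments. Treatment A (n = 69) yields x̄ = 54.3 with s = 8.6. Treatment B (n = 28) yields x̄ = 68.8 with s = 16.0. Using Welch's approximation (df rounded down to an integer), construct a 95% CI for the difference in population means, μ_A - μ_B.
(-21.00, -8.00)

Difference: x̄₁ - x̄₂ = -14.50
SE = √(s₁²/n₁ + s₂²/n₂) = √(8.6²/69 + 16.0²/28) = 3.1961
df = 33.52 → 33 (Welch–Satterthwaite, rounded down)
t* = 2.035

CI: -14.50 ± 2.035 · 3.1961 = -14.50 ± 6.50 = (-21.00, -8.00)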